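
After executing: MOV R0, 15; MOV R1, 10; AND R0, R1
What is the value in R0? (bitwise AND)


Register state trace:
  MOV R0, 15  → R0 = 15 (0b00001111)
  MOV R1, 10  → R1 = 10 (0b00001010)
  AND R0, R1  → R0 = 15 AND 10 = 10 (0b00001010)
Final: R0 = 10

10


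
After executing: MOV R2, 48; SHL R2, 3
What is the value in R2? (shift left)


Register state trace:
  MOV R2, 48  → R2 = 48
  SHL R2, 3  → R2 = 48 << 3 = 48 * 2^3 = 384
Final: R2 = 384

384


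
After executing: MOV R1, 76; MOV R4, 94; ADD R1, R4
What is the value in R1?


Register state trace:
  MOV R1, 76  → R1 = 76
  MOV R4, 94  → R4 = 94
  ADD R1, R4  → R1 = 76 + 94 = 170
Final: R1 = 170

170


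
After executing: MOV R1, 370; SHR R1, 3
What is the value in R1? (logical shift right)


Register state trace:
  MOV R1, 370  → R1 = 370
  SHR R1, 3  → R1 = 370 >> 3 = 370 // 2^3 = 46
Final: R1 = 46

46


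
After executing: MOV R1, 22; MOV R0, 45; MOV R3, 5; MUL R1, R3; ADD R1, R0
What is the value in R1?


Register state trace:
  MOV R1, 22  → R1 = 22
  MOV R0, 45  → R0 = 45
  MOV R3, 5  → R3 = 5
  MUL R1, R3  → R1 = 22 * 5 = 110
  ADD R1, R0  → R1 = 110 + 45 = 155
Final: R1 = 155

155


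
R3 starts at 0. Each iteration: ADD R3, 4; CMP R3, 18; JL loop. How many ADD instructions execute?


Loop trace (R3 starts at 0, target 18, step 4):
  ADD #1: R3 = 0 + 4 = 4  → 4 < 18, loop
  ADD #2: R3 = 4 + 4 = 8  → 8 < 18, loop
  ADD #3: R3 = 8 + 4 = 12  → 12 < 18, loop
  ADD #4: R3 = 12 + 4 = 16  → 16 < 18, loop
  ADD #5: R3 = 16 + 4 = 20  → 20 >= 18, exit
Total ADD instructions: 5

5


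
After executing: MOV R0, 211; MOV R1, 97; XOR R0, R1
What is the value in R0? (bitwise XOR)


Register state trace:
  MOV R0, 211  → R0 = 211 (0b11010011)
  MOV R1, 97  → R1 = 97 (0b01100001)
  XOR R0, R1  → R0 = 211 XOR 97 = 178 (0b10110010)
Final: R0 = 178

178


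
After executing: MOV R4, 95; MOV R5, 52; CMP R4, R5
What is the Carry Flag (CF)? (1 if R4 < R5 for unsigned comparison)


Register state trace:
  MOV R4, 95  → R4 = 95
  MOV R5, 52  → R5 = 52
  CMP R4, R5  → unsigned 95 - 52: no borrow
  95 >= 52, so CF = 0
CF = 0

0


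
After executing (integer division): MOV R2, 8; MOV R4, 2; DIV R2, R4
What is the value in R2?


Register state trace:
  MOV R2, 8  → R2 = 8
  MOV R4, 2  → R4 = 2
  DIV R2, R4  → R2 = 8 // 2 = 4
Final: R2 = 4

4


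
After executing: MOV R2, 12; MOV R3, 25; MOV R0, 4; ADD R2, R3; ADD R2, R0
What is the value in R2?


Register state trace:
  MOV R2, 12  → R2 = 12
  MOV R3, 25  → R3 = 25
  MOV R0, 4  → R0 = 4
  ADD R2, R3  → R2 = 12 + 25 = 37
  ADD R2, R0  → R2 = 37 + 4 = 41
Final: R2 = 41

41


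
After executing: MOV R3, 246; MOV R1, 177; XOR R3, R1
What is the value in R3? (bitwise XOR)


Register state trace:
  MOV R3, 246  → R3 = 246 (0b11110110)
  MOV R1, 177  → R1 = 177 (0b10110001)
  XOR R3, R1  → R3 = 246 XOR 177 = 71 (0b01000111)
Final: R3 = 71

71


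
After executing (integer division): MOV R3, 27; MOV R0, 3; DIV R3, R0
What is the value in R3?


Register state trace:
  MOV R3, 27  → R3 = 27
  MOV R0, 3  → R0 = 3
  DIV R3, R0  → R3 = 27 // 3 = 9
Final: R3 = 9

9


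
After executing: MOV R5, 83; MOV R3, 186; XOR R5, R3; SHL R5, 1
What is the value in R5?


Register state trace:
  MOV R5, 83  → R5 = 83 (0b01010011)
  MOV R3, 186  → R3 = 186 (0b10111010)
  XOR R5, R3  → R5 = 83 XOR 186 = 233 (0b11101001)
  SHL R5, 1  → R5 = 233 << 1 = 466
Final: R5 = 466

466


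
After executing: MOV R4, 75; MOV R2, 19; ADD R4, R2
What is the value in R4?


Register state trace:
  MOV R4, 75  → R4 = 75
  MOV R2, 19  → R2 = 19
  ADD R4, R2  → R4 = 75 + 19 = 94
Final: R4 = 94

94


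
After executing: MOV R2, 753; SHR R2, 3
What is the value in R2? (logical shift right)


Register state trace:
  MOV R2, 753  → R2 = 753
  SHR R2, 3  → R2 = 753 >> 3 = 753 // 2^3 = 94
Final: R2 = 94

94


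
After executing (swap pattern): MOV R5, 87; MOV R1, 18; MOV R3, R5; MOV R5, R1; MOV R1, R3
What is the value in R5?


Register state trace (swap pattern):
  MOV R5, 87  → R5 = 87
  MOV R1, 18  → R1 = 18
  MOV R3, R5  → R3 = 87  (save R5)
  MOV R5, R1  → R5 = 18  (R5 gets R1's value)
  MOV R1, R3  → R1 = 87  (R1 gets saved value)
Final: R5 = 18

18


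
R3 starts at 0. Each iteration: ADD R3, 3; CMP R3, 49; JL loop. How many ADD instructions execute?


Loop trace (R3 starts at 0, target 49, step 3):
  ADD #1: R3 = 0 + 3 = 3  → 3 < 49, loop
  ADD #2: R3 = 3 + 3 = 6  → 6 < 49, loop
  ADD #3: R3 = 6 + 3 = 9  → 9 < 49, loop
  ADD #4: R3 = 9 + 3 = 12  → 12 < 49, loop
  ADD #5: R3 = 12 + 3 = 15  → 15 < 49, loop
  ADD #6: R3 = 15 + 3 = 18  → 18 < 49, loop
  ADD #7: R3 = 18 + 3 = 21  → 21 < 49, loop
  ADD #8: R3 = 21 + 3 = 24  → 24 < 49, loop
  ADD #9: R3 = 24 + 3 = 27  → 27 < 49, loop
  ADD #10: R3 = 27 + 3 = 30  → 30 < 49, loop
  ADD #11: R3 = 30 + 3 = 33  → 33 < 49, loop
  ADD #12: R3 = 33 + 3 = 36  → 36 < 49, loop
  ADD #13: R3 = 36 + 3 = 39  → 39 < 49, loop
  ADD #14: R3 = 39 + 3 = 42  → 42 < 49, loop
  ADD #15: R3 = 42 + 3 = 45  → 45 < 49, loop
  ADD #16: R3 = 45 + 3 = 48  → 48 < 49, loop
  ADD #17: R3 = 48 + 3 = 51  → 51 >= 49, exit
Total ADD instructions: 17

17


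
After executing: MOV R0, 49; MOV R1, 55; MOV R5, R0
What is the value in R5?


Register state trace:
  MOV R0, 49  → R0 = 49
  MOV R1, 55  → R1 = 55
  MOV R5, R0  → R5 = 49
Final: R5 = 49

49


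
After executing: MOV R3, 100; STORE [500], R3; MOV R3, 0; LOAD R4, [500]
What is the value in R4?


Register and memory trace:
  MOV R3, 100  → R3 = 100
  STORE [500], R3  → mem[500] = 100
  MOV R3, 0  → R3 = 0
  LOAD R4, [500]  → R4 = mem[500] = 100
Final: R4 = 100

100


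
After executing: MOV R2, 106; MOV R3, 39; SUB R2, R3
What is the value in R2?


Register state trace:
  MOV R2, 106  → R2 = 106
  MOV R3, 39  → R3 = 39
  SUB R2, R3  → R2 = 106 - 39 = 67
Final: R2 = 67

67


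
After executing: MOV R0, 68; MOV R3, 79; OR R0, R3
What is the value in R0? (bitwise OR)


Register state trace:
  MOV R0, 68  → R0 = 68 (0b01000100)
  MOV R3, 79  → R3 = 79 (0b01001111)
  OR R0, R3   → R0 = 68 OR 79 = 79 (0b01001111)
Final: R0 = 79

79


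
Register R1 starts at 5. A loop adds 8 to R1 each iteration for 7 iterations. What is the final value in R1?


Starting value: R1 = 5
  Iter 1: R1 = 5 + 8 = 13
  Iter 2: R1 = 13 + 8 = 21
  Iter 3: R1 = 21 + 8 = 29
  Iter 4: R1 = 29 + 8 = 37
  Iter 5: R1 = 37 + 8 = 45
  Iter 6: R1 = 45 + 8 = 53
  Iter 7: R1 = 53 + 8 = 61
Final: R1 = 61

61


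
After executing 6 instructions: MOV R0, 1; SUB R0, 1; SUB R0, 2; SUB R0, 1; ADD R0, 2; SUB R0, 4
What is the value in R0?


Register state trace:
  MOV R0, 1  → R0 = 1
  SUB R0, 1  → R0 = 1 - 1 = 0
  SUB R0, 2  → R0 = 0 - 2 = -2
  SUB R0, 1  → R0 = -2 - 1 = -3
  ADD R0, 2  → R0 = -3 + 2 = -1
  SUB R0, 4  → R0 = -1 - 4 = -5
Final: R0 = -5

-5


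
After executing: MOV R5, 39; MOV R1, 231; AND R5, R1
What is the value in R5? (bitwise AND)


Register state trace:
  MOV R5, 39  → R5 = 39 (0b00100111)
  MOV R1, 231  → R1 = 231 (0b11100111)
  AND R5, R1  → R5 = 39 AND 231 = 39 (0b00100111)
Final: R5 = 39

39


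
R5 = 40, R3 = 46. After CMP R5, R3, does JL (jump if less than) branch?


Trace:
  R5 = 40, R3 = 46
  CMP R5, R3  → compares 40 vs 46
  JL checks: is 40 less than 46?
  40 < 46, so condition is true
Branch taken: Yes

Yes


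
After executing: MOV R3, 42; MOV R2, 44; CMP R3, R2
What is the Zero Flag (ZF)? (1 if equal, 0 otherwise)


Register state trace:
  MOV R3, 42  → R3 = 42
  MOV R2, 44  → R2 = 44
  CMP R3, R2  → computes 42 - 44 = -2
  Result is nonzero, so values are not equal
ZF = 0

0


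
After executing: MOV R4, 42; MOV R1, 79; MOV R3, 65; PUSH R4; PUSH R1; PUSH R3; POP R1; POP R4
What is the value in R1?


Stack trace (top is rightmost):
  MOV R4, 42  → R4 = 42
  MOV R1, 79  → R1 = 79
  MOV R3, 65  → R3 = 65
  PUSH R4  → stack: [42]
  PUSH R1  → stack: [42, 79]
  PUSH R3  → stack: [42, 79, 65]
  POP R1  → R1 = 65, stack: [42, 79]
  POP R4  → R4 = 79, stack: [42]
Final: R1 = 65

65


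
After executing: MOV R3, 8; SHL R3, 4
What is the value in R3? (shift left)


Register state trace:
  MOV R3, 8  → R3 = 8
  SHL R3, 4  → R3 = 8 << 4 = 8 * 2^4 = 128
Final: R3 = 128

128


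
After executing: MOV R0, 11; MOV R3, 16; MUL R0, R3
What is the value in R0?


Register state trace:
  MOV R0, 11  → R0 = 11
  MOV R3, 16  → R3 = 16
  MUL R0, R3  → R0 = 11 * 16 = 176
Final: R0 = 176

176


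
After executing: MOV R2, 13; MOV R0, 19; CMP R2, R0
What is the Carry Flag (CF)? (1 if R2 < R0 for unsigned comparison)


Register state trace:
  MOV R2, 13  → R2 = 13
  MOV R0, 19  → R0 = 19
  CMP R2, R0  → unsigned 13 - 19: borrow occurs
  13 < 19, so CF = 1
CF = 1

1


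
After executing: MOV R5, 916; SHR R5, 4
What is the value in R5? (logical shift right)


Register state trace:
  MOV R5, 916  → R5 = 916
  SHR R5, 4  → R5 = 916 >> 4 = 916 // 2^4 = 57
Final: R5 = 57

57


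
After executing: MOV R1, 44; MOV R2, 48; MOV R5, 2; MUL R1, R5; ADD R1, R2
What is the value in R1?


Register state trace:
  MOV R1, 44  → R1 = 44
  MOV R2, 48  → R2 = 48
  MOV R5, 2  → R5 = 2
  MUL R1, R5  → R1 = 44 * 2 = 88
  ADD R1, R2  → R1 = 88 + 48 = 136
Final: R1 = 136

136


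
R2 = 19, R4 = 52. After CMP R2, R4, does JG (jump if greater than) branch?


Trace:
  R2 = 19, R4 = 52
  CMP R2, R4  → compares 19 vs 52
  JG checks: is 19 greater than 52?
  19 < 52, so condition is false
Branch taken: No

No


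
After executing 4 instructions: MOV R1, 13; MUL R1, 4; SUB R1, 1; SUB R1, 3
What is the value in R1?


Register state trace:
  MOV R1, 13  → R1 = 13
  MUL R1, 4  → R1 = 13 * 4 = 52
  SUB R1, 1  → R1 = 52 - 1 = 51
  SUB R1, 3  → R1 = 51 - 3 = 48
Final: R1 = 48

48


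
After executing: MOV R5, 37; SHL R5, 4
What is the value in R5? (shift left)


Register state trace:
  MOV R5, 37  → R5 = 37
  SHL R5, 4  → R5 = 37 << 4 = 37 * 2^4 = 592
Final: R5 = 592

592


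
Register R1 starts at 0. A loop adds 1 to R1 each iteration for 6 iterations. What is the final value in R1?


Starting value: R1 = 0
  Iter 1: R1 = 0 + 1 = 1
  Iter 2: R1 = 1 + 1 = 2
  Iter 3: R1 = 2 + 1 = 3
  Iter 4: R1 = 3 + 1 = 4
  Iter 5: R1 = 4 + 1 = 5
  Iter 6: R1 = 5 + 1 = 6
Final: R1 = 6

6


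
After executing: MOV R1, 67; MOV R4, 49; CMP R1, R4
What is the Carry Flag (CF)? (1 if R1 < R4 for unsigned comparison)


Register state trace:
  MOV R1, 67  → R1 = 67
  MOV R4, 49  → R4 = 49
  CMP R1, R4  → unsigned 67 - 49: no borrow
  67 >= 49, so CF = 0
CF = 0

0


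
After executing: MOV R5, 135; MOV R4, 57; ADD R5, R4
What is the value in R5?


Register state trace:
  MOV R5, 135  → R5 = 135
  MOV R4, 57  → R4 = 57
  ADD R5, R4  → R5 = 135 + 57 = 192
Final: R5 = 192

192


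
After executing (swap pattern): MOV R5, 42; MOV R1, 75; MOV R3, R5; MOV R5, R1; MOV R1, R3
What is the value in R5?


Register state trace (swap pattern):
  MOV R5, 42  → R5 = 42
  MOV R1, 75  → R1 = 75
  MOV R3, R5  → R3 = 42  (save R5)
  MOV R5, R1  → R5 = 75  (R5 gets R1's value)
  MOV R1, R3  → R1 = 42  (R1 gets saved value)
Final: R5 = 75

75


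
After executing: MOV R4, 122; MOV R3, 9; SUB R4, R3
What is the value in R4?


Register state trace:
  MOV R4, 122  → R4 = 122
  MOV R3, 9  → R3 = 9
  SUB R4, R3  → R4 = 122 - 9 = 113
Final: R4 = 113

113


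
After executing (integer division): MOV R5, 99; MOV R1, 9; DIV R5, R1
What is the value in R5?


Register state trace:
  MOV R5, 99  → R5 = 99
  MOV R1, 9  → R1 = 9
  DIV R5, R1  → R5 = 99 // 9 = 11
Final: R5 = 11

11


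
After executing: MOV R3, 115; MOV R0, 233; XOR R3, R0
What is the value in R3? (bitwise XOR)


Register state trace:
  MOV R3, 115  → R3 = 115 (0b01110011)
  MOV R0, 233  → R0 = 233 (0b11101001)
  XOR R3, R0  → R3 = 115 XOR 233 = 154 (0b10011010)
Final: R3 = 154

154


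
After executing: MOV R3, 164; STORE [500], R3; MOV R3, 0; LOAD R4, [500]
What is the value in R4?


Register and memory trace:
  MOV R3, 164  → R3 = 164
  STORE [500], R3  → mem[500] = 164
  MOV R3, 0  → R3 = 0
  LOAD R4, [500]  → R4 = mem[500] = 164
Final: R4 = 164

164


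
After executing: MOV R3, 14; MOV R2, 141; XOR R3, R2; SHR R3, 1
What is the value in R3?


Register state trace:
  MOV R3, 14  → R3 = 14 (0b00001110)
  MOV R2, 141  → R2 = 141 (0b10001101)
  XOR R3, R2  → R3 = 14 XOR 141 = 131 (0b10000011)
  SHR R3, 1  → R3 = 131 >> 1 = 65
Final: R3 = 65

65


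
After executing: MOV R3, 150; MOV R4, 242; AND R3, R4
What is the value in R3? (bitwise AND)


Register state trace:
  MOV R3, 150  → R3 = 150 (0b10010110)
  MOV R4, 242  → R4 = 242 (0b11110010)
  AND R3, R4  → R3 = 150 AND 242 = 146 (0b10010010)
Final: R3 = 146

146


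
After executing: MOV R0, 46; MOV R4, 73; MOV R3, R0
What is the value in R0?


Register state trace:
  MOV R0, 46  → R0 = 46
  MOV R4, 73  → R4 = 73
  MOV R3, R0  → R3 = 46
Final: R0 = 46

46


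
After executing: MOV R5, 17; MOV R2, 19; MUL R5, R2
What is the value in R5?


Register state trace:
  MOV R5, 17  → R5 = 17
  MOV R2, 19  → R2 = 19
  MUL R5, R2  → R5 = 17 * 19 = 323
Final: R5 = 323

323


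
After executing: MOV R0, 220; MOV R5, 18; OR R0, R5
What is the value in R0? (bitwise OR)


Register state trace:
  MOV R0, 220  → R0 = 220 (0b11011100)
  MOV R5, 18  → R5 = 18 (0b00010010)
  OR R0, R5   → R0 = 220 OR 18 = 222 (0b11011110)
Final: R0 = 222

222


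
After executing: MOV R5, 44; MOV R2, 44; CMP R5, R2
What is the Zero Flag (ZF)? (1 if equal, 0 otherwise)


Register state trace:
  MOV R5, 44  → R5 = 44
  MOV R2, 44  → R2 = 44
  CMP R5, R2  → computes 44 - 44 = 0
  Result is zero, so values are equal
ZF = 1

1


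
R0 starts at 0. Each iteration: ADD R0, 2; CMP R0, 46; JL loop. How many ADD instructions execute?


Loop trace (R0 starts at 0, target 46, step 2):
  ADD #1: R0 = 0 + 2 = 2  → 2 < 46, loop
  ADD #2: R0 = 2 + 2 = 4  → 4 < 46, loop
  ADD #3: R0 = 4 + 2 = 6  → 6 < 46, loop
  ADD #4: R0 = 6 + 2 = 8  → 8 < 46, loop
  ADD #5: R0 = 8 + 2 = 10  → 10 < 46, loop
  ADD #6: R0 = 10 + 2 = 12  → 12 < 46, loop
  ADD #7: R0 = 12 + 2 = 14  → 14 < 46, loop
  ADD #8: R0 = 14 + 2 = 16  → 16 < 46, loop
  ADD #9: R0 = 16 + 2 = 18  → 18 < 46, loop
  ADD #10: R0 = 18 + 2 = 20  → 20 < 46, loop
  ADD #11: R0 = 20 + 2 = 22  → 22 < 46, loop
  ADD #12: R0 = 22 + 2 = 24  → 24 < 46, loop
  ADD #13: R0 = 24 + 2 = 26  → 26 < 46, loop
  ADD #14: R0 = 26 + 2 = 28  → 28 < 46, loop
  ADD #15: R0 = 28 + 2 = 30  → 30 < 46, loop
  ADD #16: R0 = 30 + 2 = 32  → 32 < 46, loop
  ADD #17: R0 = 32 + 2 = 34  → 34 < 46, loop
  ADD #18: R0 = 34 + 2 = 36  → 36 < 46, loop
  ADD #19: R0 = 36 + 2 = 38  → 38 < 46, loop
  ADD #20: R0 = 38 + 2 = 40  → 40 < 46, loop
  ADD #21: R0 = 40 + 2 = 42  → 42 < 46, loop
  ADD #22: R0 = 42 + 2 = 44  → 44 < 46, loop
  ADD #23: R0 = 44 + 2 = 46  → 46 >= 46, exit
Total ADD instructions: 23

23


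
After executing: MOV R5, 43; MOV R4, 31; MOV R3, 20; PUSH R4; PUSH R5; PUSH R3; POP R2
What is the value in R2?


Stack trace (top is rightmost):
  MOV R5, 43  → R5 = 43
  MOV R4, 31  → R4 = 31
  MOV R3, 20  → R3 = 20
  PUSH R4  → stack: [31]
  PUSH R5  → stack: [31, 43]
  PUSH R3  → stack: [31, 43, 20]
  POP R2  → R2 = 20, stack: [31, 43]
Final: R2 = 20

20


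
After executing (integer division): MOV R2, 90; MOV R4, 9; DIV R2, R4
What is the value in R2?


Register state trace:
  MOV R2, 90  → R2 = 90
  MOV R4, 9  → R4 = 9
  DIV R2, R4  → R2 = 90 // 9 = 10
Final: R2 = 10

10


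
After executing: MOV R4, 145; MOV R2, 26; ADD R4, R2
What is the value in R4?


Register state trace:
  MOV R4, 145  → R4 = 145
  MOV R2, 26  → R2 = 26
  ADD R4, R2  → R4 = 145 + 26 = 171
Final: R4 = 171

171


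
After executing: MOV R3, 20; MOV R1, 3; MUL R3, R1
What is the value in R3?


Register state trace:
  MOV R3, 20  → R3 = 20
  MOV R1, 3  → R1 = 3
  MUL R3, R1  → R3 = 20 * 3 = 60
Final: R3 = 60

60


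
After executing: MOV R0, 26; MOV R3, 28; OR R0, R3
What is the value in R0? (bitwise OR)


Register state trace:
  MOV R0, 26  → R0 = 26 (0b00011010)
  MOV R3, 28  → R3 = 28 (0b00011100)
  OR R0, R3   → R0 = 26 OR 28 = 30 (0b00011110)
Final: R0 = 30

30


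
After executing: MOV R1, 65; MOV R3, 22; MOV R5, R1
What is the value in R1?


Register state trace:
  MOV R1, 65  → R1 = 65
  MOV R3, 22  → R3 = 22
  MOV R5, R1  → R5 = 65
Final: R1 = 65

65


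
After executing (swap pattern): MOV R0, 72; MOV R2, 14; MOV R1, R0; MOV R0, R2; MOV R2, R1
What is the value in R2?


Register state trace (swap pattern):
  MOV R0, 72  → R0 = 72
  MOV R2, 14  → R2 = 14
  MOV R1, R0  → R1 = 72  (save R0)
  MOV R0, R2  → R0 = 14  (R0 gets R2's value)
  MOV R2, R1  → R2 = 72  (R2 gets saved value)
Final: R2 = 72

72


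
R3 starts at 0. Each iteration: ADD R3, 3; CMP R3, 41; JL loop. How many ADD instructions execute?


Loop trace (R3 starts at 0, target 41, step 3):
  ADD #1: R3 = 0 + 3 = 3  → 3 < 41, loop
  ADD #2: R3 = 3 + 3 = 6  → 6 < 41, loop
  ADD #3: R3 = 6 + 3 = 9  → 9 < 41, loop
  ADD #4: R3 = 9 + 3 = 12  → 12 < 41, loop
  ADD #5: R3 = 12 + 3 = 15  → 15 < 41, loop
  ADD #6: R3 = 15 + 3 = 18  → 18 < 41, loop
  ADD #7: R3 = 18 + 3 = 21  → 21 < 41, loop
  ADD #8: R3 = 21 + 3 = 24  → 24 < 41, loop
  ADD #9: R3 = 24 + 3 = 27  → 27 < 41, loop
  ADD #10: R3 = 27 + 3 = 30  → 30 < 41, loop
  ADD #11: R3 = 30 + 3 = 33  → 33 < 41, loop
  ADD #12: R3 = 33 + 3 = 36  → 36 < 41, loop
  ADD #13: R3 = 36 + 3 = 39  → 39 < 41, loop
  ADD #14: R3 = 39 + 3 = 42  → 42 >= 41, exit
Total ADD instructions: 14

14


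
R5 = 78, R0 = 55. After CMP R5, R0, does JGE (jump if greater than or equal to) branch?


Trace:
  R5 = 78, R0 = 55
  CMP R5, R0  → compares 78 vs 55
  JGE checks: is 78 greater than or equal to 55?
  78 > 55, so condition is true
Branch taken: Yes

Yes


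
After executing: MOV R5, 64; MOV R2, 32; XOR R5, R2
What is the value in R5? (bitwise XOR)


Register state trace:
  MOV R5, 64  → R5 = 64 (0b01000000)
  MOV R2, 32  → R2 = 32 (0b00100000)
  XOR R5, R2  → R5 = 64 XOR 32 = 96 (0b01100000)
Final: R5 = 96

96


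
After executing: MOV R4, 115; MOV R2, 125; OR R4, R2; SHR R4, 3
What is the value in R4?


Register state trace:
  MOV R4, 115  → R4 = 115 (0b01110011)
  MOV R2, 125  → R2 = 125 (0b01111101)
  OR R4, R2  → R4 = 115 OR 125 = 127 (0b01111111)
  SHR R4, 3  → R4 = 127 >> 3 = 15
Final: R4 = 15

15


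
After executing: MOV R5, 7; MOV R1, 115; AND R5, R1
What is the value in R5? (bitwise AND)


Register state trace:
  MOV R5, 7  → R5 = 7 (0b00000111)
  MOV R1, 115  → R1 = 115 (0b01110011)
  AND R5, R1  → R5 = 7 AND 115 = 3 (0b00000011)
Final: R5 = 3

3


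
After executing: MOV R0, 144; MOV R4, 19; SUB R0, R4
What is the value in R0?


Register state trace:
  MOV R0, 144  → R0 = 144
  MOV R4, 19  → R4 = 19
  SUB R0, R4  → R0 = 144 - 19 = 125
Final: R0 = 125

125


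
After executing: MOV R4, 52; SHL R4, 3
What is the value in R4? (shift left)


Register state trace:
  MOV R4, 52  → R4 = 52
  SHL R4, 3  → R4 = 52 << 3 = 52 * 2^3 = 416
Final: R4 = 416

416


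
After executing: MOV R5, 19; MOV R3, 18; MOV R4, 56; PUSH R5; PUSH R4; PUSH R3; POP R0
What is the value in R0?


Stack trace (top is rightmost):
  MOV R5, 19  → R5 = 19
  MOV R3, 18  → R3 = 18
  MOV R4, 56  → R4 = 56
  PUSH R5  → stack: [19]
  PUSH R4  → stack: [19, 56]
  PUSH R3  → stack: [19, 56, 18]
  POP R0  → R0 = 18, stack: [19, 56]
Final: R0 = 18

18


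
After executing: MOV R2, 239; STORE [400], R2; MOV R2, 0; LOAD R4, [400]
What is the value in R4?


Register and memory trace:
  MOV R2, 239  → R2 = 239
  STORE [400], R2  → mem[400] = 239
  MOV R2, 0  → R2 = 0
  LOAD R4, [400]  → R4 = mem[400] = 239
Final: R4 = 239

239


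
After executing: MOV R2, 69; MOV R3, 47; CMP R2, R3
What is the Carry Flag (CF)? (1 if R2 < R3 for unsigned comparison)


Register state trace:
  MOV R2, 69  → R2 = 69
  MOV R3, 47  → R3 = 47
  CMP R2, R3  → unsigned 69 - 47: no borrow
  69 >= 47, so CF = 0
CF = 0

0


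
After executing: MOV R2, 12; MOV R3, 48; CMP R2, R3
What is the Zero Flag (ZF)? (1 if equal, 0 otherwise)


Register state trace:
  MOV R2, 12  → R2 = 12
  MOV R3, 48  → R3 = 48
  CMP R2, R3  → computes 12 - 48 = -36
  Result is nonzero, so values are not equal
ZF = 0

0


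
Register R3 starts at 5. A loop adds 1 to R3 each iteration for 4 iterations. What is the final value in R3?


Starting value: R3 = 5
  Iter 1: R3 = 5 + 1 = 6
  Iter 2: R3 = 6 + 1 = 7
  Iter 3: R3 = 7 + 1 = 8
  Iter 4: R3 = 8 + 1 = 9
Final: R3 = 9

9


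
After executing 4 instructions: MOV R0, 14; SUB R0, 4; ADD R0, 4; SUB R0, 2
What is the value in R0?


Register state trace:
  MOV R0, 14  → R0 = 14
  SUB R0, 4  → R0 = 14 - 4 = 10
  ADD R0, 4  → R0 = 10 + 4 = 14
  SUB R0, 2  → R0 = 14 - 2 = 12
Final: R0 = 12

12


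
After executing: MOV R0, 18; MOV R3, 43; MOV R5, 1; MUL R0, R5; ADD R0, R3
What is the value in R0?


Register state trace:
  MOV R0, 18  → R0 = 18
  MOV R3, 43  → R3 = 43
  MOV R5, 1  → R5 = 1
  MUL R0, R5  → R0 = 18 * 1 = 18
  ADD R0, R3  → R0 = 18 + 43 = 61
Final: R0 = 61

61


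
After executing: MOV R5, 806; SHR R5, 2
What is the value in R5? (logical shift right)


Register state trace:
  MOV R5, 806  → R5 = 806
  SHR R5, 2  → R5 = 806 >> 2 = 806 // 2^2 = 201
Final: R5 = 201

201


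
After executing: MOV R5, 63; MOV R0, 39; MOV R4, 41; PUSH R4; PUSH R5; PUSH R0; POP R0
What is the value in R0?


Stack trace (top is rightmost):
  MOV R5, 63  → R5 = 63
  MOV R0, 39  → R0 = 39
  MOV R4, 41  → R4 = 41
  PUSH R4  → stack: [41]
  PUSH R5  → stack: [41, 63]
  PUSH R0  → stack: [41, 63, 39]
  POP R0  → R0 = 39, stack: [41, 63]
Final: R0 = 39

39


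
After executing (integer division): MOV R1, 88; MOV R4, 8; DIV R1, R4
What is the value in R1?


Register state trace:
  MOV R1, 88  → R1 = 88
  MOV R4, 8  → R4 = 8
  DIV R1, R4  → R1 = 88 // 8 = 11
Final: R1 = 11

11


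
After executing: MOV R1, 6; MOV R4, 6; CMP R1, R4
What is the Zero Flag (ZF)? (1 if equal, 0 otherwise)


Register state trace:
  MOV R1, 6  → R1 = 6
  MOV R4, 6  → R4 = 6
  CMP R1, R4  → computes 6 - 6 = 0
  Result is zero, so values are equal
ZF = 1

1


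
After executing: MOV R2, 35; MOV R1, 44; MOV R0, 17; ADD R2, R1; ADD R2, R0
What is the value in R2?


Register state trace:
  MOV R2, 35  → R2 = 35
  MOV R1, 44  → R1 = 44
  MOV R0, 17  → R0 = 17
  ADD R2, R1  → R2 = 35 + 44 = 79
  ADD R2, R0  → R2 = 79 + 17 = 96
Final: R2 = 96

96


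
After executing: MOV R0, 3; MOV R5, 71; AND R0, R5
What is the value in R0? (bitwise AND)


Register state trace:
  MOV R0, 3  → R0 = 3 (0b00000011)
  MOV R5, 71  → R5 = 71 (0b01000111)
  AND R0, R5  → R0 = 3 AND 71 = 3 (0b00000011)
Final: R0 = 3

3


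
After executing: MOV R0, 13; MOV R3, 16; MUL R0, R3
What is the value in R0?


Register state trace:
  MOV R0, 13  → R0 = 13
  MOV R3, 16  → R3 = 16
  MUL R0, R3  → R0 = 13 * 16 = 208
Final: R0 = 208

208


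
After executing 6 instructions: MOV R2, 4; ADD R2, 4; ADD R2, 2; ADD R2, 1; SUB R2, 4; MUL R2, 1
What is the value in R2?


Register state trace:
  MOV R2, 4  → R2 = 4
  ADD R2, 4  → R2 = 4 + 4 = 8
  ADD R2, 2  → R2 = 8 + 2 = 10
  ADD R2, 1  → R2 = 10 + 1 = 11
  SUB R2, 4  → R2 = 11 - 4 = 7
  MUL R2, 1  → R2 = 7 * 1 = 7
Final: R2 = 7

7


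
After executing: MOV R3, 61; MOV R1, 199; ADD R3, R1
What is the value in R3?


Register state trace:
  MOV R3, 61  → R3 = 61
  MOV R1, 199  → R1 = 199
  ADD R3, R1  → R3 = 61 + 199 = 260
Final: R3 = 260

260


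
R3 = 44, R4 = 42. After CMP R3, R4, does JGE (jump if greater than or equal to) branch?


Trace:
  R3 = 44, R4 = 42
  CMP R3, R4  → compares 44 vs 42
  JGE checks: is 44 greater than or equal to 42?
  44 > 42, so condition is true
Branch taken: Yes

Yes


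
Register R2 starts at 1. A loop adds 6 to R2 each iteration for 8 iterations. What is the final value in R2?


Starting value: R2 = 1
  Iter 1: R2 = 1 + 6 = 7
  Iter 2: R2 = 7 + 6 = 13
  Iter 3: R2 = 13 + 6 = 19
  Iter 4: R2 = 19 + 6 = 25
  Iter 5: R2 = 25 + 6 = 31
  Iter 6: R2 = 31 + 6 = 37
  Iter 7: R2 = 37 + 6 = 43
  Iter 8: R2 = 43 + 6 = 49
Final: R2 = 49

49


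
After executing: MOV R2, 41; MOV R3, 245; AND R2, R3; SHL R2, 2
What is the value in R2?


Register state trace:
  MOV R2, 41  → R2 = 41 (0b00101001)
  MOV R3, 245  → R3 = 245 (0b11110101)
  AND R2, R3  → R2 = 41 AND 245 = 33 (0b00100001)
  SHL R2, 2  → R2 = 33 << 2 = 132
Final: R2 = 132

132


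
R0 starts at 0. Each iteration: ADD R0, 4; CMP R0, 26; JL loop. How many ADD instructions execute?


Loop trace (R0 starts at 0, target 26, step 4):
  ADD #1: R0 = 0 + 4 = 4  → 4 < 26, loop
  ADD #2: R0 = 4 + 4 = 8  → 8 < 26, loop
  ADD #3: R0 = 8 + 4 = 12  → 12 < 26, loop
  ADD #4: R0 = 12 + 4 = 16  → 16 < 26, loop
  ADD #5: R0 = 16 + 4 = 20  → 20 < 26, loop
  ADD #6: R0 = 20 + 4 = 24  → 24 < 26, loop
  ADD #7: R0 = 24 + 4 = 28  → 28 >= 26, exit
Total ADD instructions: 7

7


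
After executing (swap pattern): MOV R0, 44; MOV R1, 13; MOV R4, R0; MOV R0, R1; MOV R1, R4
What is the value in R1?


Register state trace (swap pattern):
  MOV R0, 44  → R0 = 44
  MOV R1, 13  → R1 = 13
  MOV R4, R0  → R4 = 44  (save R0)
  MOV R0, R1  → R0 = 13  (R0 gets R1's value)
  MOV R1, R4  → R1 = 44  (R1 gets saved value)
Final: R1 = 44

44


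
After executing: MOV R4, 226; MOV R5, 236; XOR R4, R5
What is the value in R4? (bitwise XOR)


Register state trace:
  MOV R4, 226  → R4 = 226 (0b11100010)
  MOV R5, 236  → R5 = 236 (0b11101100)
  XOR R4, R5  → R4 = 226 XOR 236 = 14 (0b00001110)
Final: R4 = 14

14


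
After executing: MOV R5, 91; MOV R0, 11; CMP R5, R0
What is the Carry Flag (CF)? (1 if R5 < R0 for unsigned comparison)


Register state trace:
  MOV R5, 91  → R5 = 91
  MOV R0, 11  → R0 = 11
  CMP R5, R0  → unsigned 91 - 11: no borrow
  91 >= 11, so CF = 0
CF = 0

0


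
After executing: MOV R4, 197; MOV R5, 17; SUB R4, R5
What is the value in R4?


Register state trace:
  MOV R4, 197  → R4 = 197
  MOV R5, 17  → R5 = 17
  SUB R4, R5  → R4 = 197 - 17 = 180
Final: R4 = 180

180


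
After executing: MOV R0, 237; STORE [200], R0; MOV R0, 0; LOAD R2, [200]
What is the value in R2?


Register and memory trace:
  MOV R0, 237  → R0 = 237
  STORE [200], R0  → mem[200] = 237
  MOV R0, 0  → R0 = 0
  LOAD R2, [200]  → R2 = mem[200] = 237
Final: R2 = 237

237


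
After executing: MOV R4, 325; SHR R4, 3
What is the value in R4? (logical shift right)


Register state trace:
  MOV R4, 325  → R4 = 325
  SHR R4, 3  → R4 = 325 >> 3 = 325 // 2^3 = 40
Final: R4 = 40

40


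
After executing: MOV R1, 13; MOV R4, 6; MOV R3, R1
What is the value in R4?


Register state trace:
  MOV R1, 13  → R1 = 13
  MOV R4, 6  → R4 = 6
  MOV R3, R1  → R3 = 13
Final: R4 = 6

6


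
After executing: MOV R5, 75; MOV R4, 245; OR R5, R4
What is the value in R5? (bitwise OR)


Register state trace:
  MOV R5, 75  → R5 = 75 (0b01001011)
  MOV R4, 245  → R4 = 245 (0b11110101)
  OR R5, R4   → R5 = 75 OR 245 = 255 (0b11111111)
Final: R5 = 255

255


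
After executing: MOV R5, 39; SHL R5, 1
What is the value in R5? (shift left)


Register state trace:
  MOV R5, 39  → R5 = 39
  SHL R5, 1  → R5 = 39 << 1 = 39 * 2^1 = 78
Final: R5 = 78

78


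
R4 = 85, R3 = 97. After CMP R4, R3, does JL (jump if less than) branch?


Trace:
  R4 = 85, R3 = 97
  CMP R4, R3  → compares 85 vs 97
  JL checks: is 85 less than 97?
  85 < 97, so condition is true
Branch taken: Yes

Yes


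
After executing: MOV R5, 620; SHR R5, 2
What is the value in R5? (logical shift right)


Register state trace:
  MOV R5, 620  → R5 = 620
  SHR R5, 2  → R5 = 620 >> 2 = 620 // 2^2 = 155
Final: R5 = 155

155


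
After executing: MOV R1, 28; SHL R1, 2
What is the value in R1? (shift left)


Register state trace:
  MOV R1, 28  → R1 = 28
  SHL R1, 2  → R1 = 28 << 2 = 28 * 2^2 = 112
Final: R1 = 112

112


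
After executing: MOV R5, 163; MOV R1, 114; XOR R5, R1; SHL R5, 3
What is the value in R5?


Register state trace:
  MOV R5, 163  → R5 = 163 (0b10100011)
  MOV R1, 114  → R1 = 114 (0b01110010)
  XOR R5, R1  → R5 = 163 XOR 114 = 209 (0b11010001)
  SHL R5, 3  → R5 = 209 << 3 = 1672
Final: R5 = 1672

1672


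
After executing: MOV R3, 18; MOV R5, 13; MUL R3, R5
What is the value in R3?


Register state trace:
  MOV R3, 18  → R3 = 18
  MOV R5, 13  → R5 = 13
  MUL R3, R5  → R3 = 18 * 13 = 234
Final: R3 = 234

234


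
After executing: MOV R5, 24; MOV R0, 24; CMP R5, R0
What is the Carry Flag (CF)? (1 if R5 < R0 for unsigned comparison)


Register state trace:
  MOV R5, 24  → R5 = 24
  MOV R0, 24  → R0 = 24
  CMP R5, R0  → unsigned 24 - 24: no borrow
  24 >= 24, so CF = 0
CF = 0

0


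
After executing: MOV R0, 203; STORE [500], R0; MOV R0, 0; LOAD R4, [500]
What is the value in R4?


Register and memory trace:
  MOV R0, 203  → R0 = 203
  STORE [500], R0  → mem[500] = 203
  MOV R0, 0  → R0 = 0
  LOAD R4, [500]  → R4 = mem[500] = 203
Final: R4 = 203

203


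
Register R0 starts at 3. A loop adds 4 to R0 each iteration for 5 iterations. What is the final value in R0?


Starting value: R0 = 3
  Iter 1: R0 = 3 + 4 = 7
  Iter 2: R0 = 7 + 4 = 11
  Iter 3: R0 = 11 + 4 = 15
  Iter 4: R0 = 15 + 4 = 19
  Iter 5: R0 = 19 + 4 = 23
Final: R0 = 23

23


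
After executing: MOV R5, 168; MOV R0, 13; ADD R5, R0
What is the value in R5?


Register state trace:
  MOV R5, 168  → R5 = 168
  MOV R0, 13  → R0 = 13
  ADD R5, R0  → R5 = 168 + 13 = 181
Final: R5 = 181

181


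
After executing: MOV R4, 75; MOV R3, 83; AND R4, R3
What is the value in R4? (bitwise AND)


Register state trace:
  MOV R4, 75  → R4 = 75 (0b01001011)
  MOV R3, 83  → R3 = 83 (0b01010011)
  AND R4, R3  → R4 = 75 AND 83 = 67 (0b01000011)
Final: R4 = 67

67


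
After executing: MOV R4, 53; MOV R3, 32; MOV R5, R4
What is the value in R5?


Register state trace:
  MOV R4, 53  → R4 = 53
  MOV R3, 32  → R3 = 32
  MOV R5, R4  → R5 = 53
Final: R5 = 53

53


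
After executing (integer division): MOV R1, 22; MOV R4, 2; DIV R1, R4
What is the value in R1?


Register state trace:
  MOV R1, 22  → R1 = 22
  MOV R4, 2  → R4 = 2
  DIV R1, R4  → R1 = 22 // 2 = 11
Final: R1 = 11

11


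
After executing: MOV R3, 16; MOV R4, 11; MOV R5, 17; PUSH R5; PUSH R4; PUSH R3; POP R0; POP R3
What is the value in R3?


Stack trace (top is rightmost):
  MOV R3, 16  → R3 = 16
  MOV R4, 11  → R4 = 11
  MOV R5, 17  → R5 = 17
  PUSH R5  → stack: [17]
  PUSH R4  → stack: [17, 11]
  PUSH R3  → stack: [17, 11, 16]
  POP R0  → R0 = 16, stack: [17, 11]
  POP R3  → R3 = 11, stack: [17]
Final: R3 = 11

11


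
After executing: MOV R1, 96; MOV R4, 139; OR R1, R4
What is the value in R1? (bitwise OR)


Register state trace:
  MOV R1, 96  → R1 = 96 (0b01100000)
  MOV R4, 139  → R4 = 139 (0b10001011)
  OR R1, R4   → R1 = 96 OR 139 = 235 (0b11101011)
Final: R1 = 235

235


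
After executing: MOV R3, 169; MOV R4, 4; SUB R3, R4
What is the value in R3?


Register state trace:
  MOV R3, 169  → R3 = 169
  MOV R4, 4  → R4 = 4
  SUB R3, R4  → R3 = 169 - 4 = 165
Final: R3 = 165

165


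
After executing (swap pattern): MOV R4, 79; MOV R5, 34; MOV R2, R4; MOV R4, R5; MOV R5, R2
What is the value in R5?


Register state trace (swap pattern):
  MOV R4, 79  → R4 = 79
  MOV R5, 34  → R5 = 34
  MOV R2, R4  → R2 = 79  (save R4)
  MOV R4, R5  → R4 = 34  (R4 gets R5's value)
  MOV R5, R2  → R5 = 79  (R5 gets saved value)
Final: R5 = 79

79


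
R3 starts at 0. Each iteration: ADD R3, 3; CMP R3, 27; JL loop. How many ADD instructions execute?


Loop trace (R3 starts at 0, target 27, step 3):
  ADD #1: R3 = 0 + 3 = 3  → 3 < 27, loop
  ADD #2: R3 = 3 + 3 = 6  → 6 < 27, loop
  ADD #3: R3 = 6 + 3 = 9  → 9 < 27, loop
  ADD #4: R3 = 9 + 3 = 12  → 12 < 27, loop
  ADD #5: R3 = 12 + 3 = 15  → 15 < 27, loop
  ADD #6: R3 = 15 + 3 = 18  → 18 < 27, loop
  ADD #7: R3 = 18 + 3 = 21  → 21 < 27, loop
  ADD #8: R3 = 21 + 3 = 24  → 24 < 27, loop
  ADD #9: R3 = 24 + 3 = 27  → 27 >= 27, exit
Total ADD instructions: 9

9


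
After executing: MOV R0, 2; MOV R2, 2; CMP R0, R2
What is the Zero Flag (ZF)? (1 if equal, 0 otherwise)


Register state trace:
  MOV R0, 2  → R0 = 2
  MOV R2, 2  → R2 = 2
  CMP R0, R2  → computes 2 - 2 = 0
  Result is zero, so values are equal
ZF = 1

1


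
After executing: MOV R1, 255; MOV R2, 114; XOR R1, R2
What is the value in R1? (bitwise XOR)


Register state trace:
  MOV R1, 255  → R1 = 255 (0b11111111)
  MOV R2, 114  → R2 = 114 (0b01110010)
  XOR R1, R2  → R1 = 255 XOR 114 = 141 (0b10001101)
Final: R1 = 141

141


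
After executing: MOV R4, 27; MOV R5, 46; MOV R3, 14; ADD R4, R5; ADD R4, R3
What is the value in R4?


Register state trace:
  MOV R4, 27  → R4 = 27
  MOV R5, 46  → R5 = 46
  MOV R3, 14  → R3 = 14
  ADD R4, R5  → R4 = 27 + 46 = 73
  ADD R4, R3  → R4 = 73 + 14 = 87
Final: R4 = 87

87


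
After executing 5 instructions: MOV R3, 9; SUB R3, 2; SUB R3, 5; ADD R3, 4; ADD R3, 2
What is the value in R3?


Register state trace:
  MOV R3, 9  → R3 = 9
  SUB R3, 2  → R3 = 9 - 2 = 7
  SUB R3, 5  → R3 = 7 - 5 = 2
  ADD R3, 4  → R3 = 2 + 4 = 6
  ADD R3, 2  → R3 = 6 + 2 = 8
Final: R3 = 8

8


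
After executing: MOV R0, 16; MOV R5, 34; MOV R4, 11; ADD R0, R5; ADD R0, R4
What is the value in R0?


Register state trace:
  MOV R0, 16  → R0 = 16
  MOV R5, 34  → R5 = 34
  MOV R4, 11  → R4 = 11
  ADD R0, R5  → R0 = 16 + 34 = 50
  ADD R0, R4  → R0 = 50 + 11 = 61
Final: R0 = 61

61


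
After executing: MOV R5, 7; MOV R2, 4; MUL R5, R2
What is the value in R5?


Register state trace:
  MOV R5, 7  → R5 = 7
  MOV R2, 4  → R2 = 4
  MUL R5, R2  → R5 = 7 * 4 = 28
Final: R5 = 28

28


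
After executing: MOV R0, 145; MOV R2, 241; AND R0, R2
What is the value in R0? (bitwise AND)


Register state trace:
  MOV R0, 145  → R0 = 145 (0b10010001)
  MOV R2, 241  → R2 = 241 (0b11110001)
  AND R0, R2  → R0 = 145 AND 241 = 145 (0b10010001)
Final: R0 = 145

145


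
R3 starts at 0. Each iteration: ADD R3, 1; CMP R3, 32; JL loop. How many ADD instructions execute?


Loop trace (R3 starts at 0, target 32, step 1):
  ADD #1: R3 = 0 + 1 = 1  → 1 < 32, loop
  ADD #2: R3 = 1 + 1 = 2  → 2 < 32, loop
  ADD #3: R3 = 2 + 1 = 3  → 3 < 32, loop
  ADD #4: R3 = 3 + 1 = 4  → 4 < 32, loop
  ADD #5: R3 = 4 + 1 = 5  → 5 < 32, loop
  ADD #6: R3 = 5 + 1 = 6  → 6 < 32, loop
  ADD #7: R3 = 6 + 1 = 7  → 7 < 32, loop
  ADD #8: R3 = 7 + 1 = 8  → 8 < 32, loop
  ADD #9: R3 = 8 + 1 = 9  → 9 < 32, loop
  ADD #10: R3 = 9 + 1 = 10  → 10 < 32, loop
  ADD #11: R3 = 10 + 1 = 11  → 11 < 32, loop
  ADD #12: R3 = 11 + 1 = 12  → 12 < 32, loop
  ADD #13: R3 = 12 + 1 = 13  → 13 < 32, loop
  ADD #14: R3 = 13 + 1 = 14  → 14 < 32, loop
  ADD #15: R3 = 14 + 1 = 15  → 15 < 32, loop
  ADD #16: R3 = 15 + 1 = 16  → 16 < 32, loop
  ADD #17: R3 = 16 + 1 = 17  → 17 < 32, loop
  ADD #18: R3 = 17 + 1 = 18  → 18 < 32, loop
  ADD #19: R3 = 18 + 1 = 19  → 19 < 32, loop
  ADD #20: R3 = 19 + 1 = 20  → 20 < 32, loop
  ADD #21: R3 = 20 + 1 = 21  → 21 < 32, loop
  ADD #22: R3 = 21 + 1 = 22  → 22 < 32, loop
  ADD #23: R3 = 22 + 1 = 23  → 23 < 32, loop
  ADD #24: R3 = 23 + 1 = 24  → 24 < 32, loop
  ADD #25: R3 = 24 + 1 = 25  → 25 < 32, loop
  ADD #26: R3 = 25 + 1 = 26  → 26 < 32, loop
  ADD #27: R3 = 26 + 1 = 27  → 27 < 32, loop
  ADD #28: R3 = 27 + 1 = 28  → 28 < 32, loop
  ADD #29: R3 = 28 + 1 = 29  → 29 < 32, loop
  ADD #30: R3 = 29 + 1 = 30  → 30 < 32, loop
  ADD #31: R3 = 30 + 1 = 31  → 31 < 32, loop
  ADD #32: R3 = 31 + 1 = 32  → 32 >= 32, exit
Total ADD instructions: 32

32


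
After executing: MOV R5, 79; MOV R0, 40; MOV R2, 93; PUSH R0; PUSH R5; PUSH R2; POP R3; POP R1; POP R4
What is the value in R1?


Stack trace (top is rightmost):
  MOV R5, 79  → R5 = 79
  MOV R0, 40  → R0 = 40
  MOV R2, 93  → R2 = 93
  PUSH R0  → stack: [40]
  PUSH R5  → stack: [40, 79]
  PUSH R2  → stack: [40, 79, 93]
  POP R3  → R3 = 93, stack: [40, 79]
  POP R1  → R1 = 79, stack: [40]
  POP R4  → R4 = 40, stack: []
Final: R1 = 79

79


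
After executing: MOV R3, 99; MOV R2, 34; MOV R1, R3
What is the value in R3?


Register state trace:
  MOV R3, 99  → R3 = 99
  MOV R2, 34  → R2 = 34
  MOV R1, R3  → R1 = 99
Final: R3 = 99

99


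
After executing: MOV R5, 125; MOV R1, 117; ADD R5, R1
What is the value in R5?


Register state trace:
  MOV R5, 125  → R5 = 125
  MOV R1, 117  → R1 = 117
  ADD R5, R1  → R5 = 125 + 117 = 242
Final: R5 = 242

242


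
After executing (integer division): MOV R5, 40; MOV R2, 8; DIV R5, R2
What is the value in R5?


Register state trace:
  MOV R5, 40  → R5 = 40
  MOV R2, 8  → R2 = 8
  DIV R5, R2  → R5 = 40 // 8 = 5
Final: R5 = 5

5


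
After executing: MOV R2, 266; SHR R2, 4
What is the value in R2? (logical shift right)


Register state trace:
  MOV R2, 266  → R2 = 266
  SHR R2, 4  → R2 = 266 >> 4 = 266 // 2^4 = 16
Final: R2 = 16

16


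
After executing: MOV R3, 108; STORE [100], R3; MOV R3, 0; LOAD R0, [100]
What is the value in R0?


Register and memory trace:
  MOV R3, 108  → R3 = 108
  STORE [100], R3  → mem[100] = 108
  MOV R3, 0  → R3 = 0
  LOAD R0, [100]  → R0 = mem[100] = 108
Final: R0 = 108

108


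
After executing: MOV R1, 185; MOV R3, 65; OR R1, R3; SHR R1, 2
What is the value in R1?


Register state trace:
  MOV R1, 185  → R1 = 185 (0b10111001)
  MOV R3, 65  → R3 = 65 (0b01000001)
  OR R1, R3  → R1 = 185 OR 65 = 249 (0b11111001)
  SHR R1, 2  → R1 = 249 >> 2 = 62
Final: R1 = 62

62


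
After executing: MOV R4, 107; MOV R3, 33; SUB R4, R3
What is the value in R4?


Register state trace:
  MOV R4, 107  → R4 = 107
  MOV R3, 33  → R3 = 33
  SUB R4, R3  → R4 = 107 - 33 = 74
Final: R4 = 74

74


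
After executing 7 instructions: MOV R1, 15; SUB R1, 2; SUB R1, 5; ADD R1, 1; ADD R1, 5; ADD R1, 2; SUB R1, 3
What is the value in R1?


Register state trace:
  MOV R1, 15  → R1 = 15
  SUB R1, 2  → R1 = 15 - 2 = 13
  SUB R1, 5  → R1 = 13 - 5 = 8
  ADD R1, 1  → R1 = 8 + 1 = 9
  ADD R1, 5  → R1 = 9 + 5 = 14
  ADD R1, 2  → R1 = 14 + 2 = 16
  SUB R1, 3  → R1 = 16 - 3 = 13
Final: R1 = 13

13


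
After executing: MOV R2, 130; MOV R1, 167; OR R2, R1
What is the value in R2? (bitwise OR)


Register state trace:
  MOV R2, 130  → R2 = 130 (0b10000010)
  MOV R1, 167  → R1 = 167 (0b10100111)
  OR R2, R1   → R2 = 130 OR 167 = 167 (0b10100111)
Final: R2 = 167

167


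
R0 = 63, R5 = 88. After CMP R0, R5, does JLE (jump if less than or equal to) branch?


Trace:
  R0 = 63, R5 = 88
  CMP R0, R5  → compares 63 vs 88
  JLE checks: is 63 less than or equal to 88?
  63 < 88, so condition is true
Branch taken: Yes

Yes


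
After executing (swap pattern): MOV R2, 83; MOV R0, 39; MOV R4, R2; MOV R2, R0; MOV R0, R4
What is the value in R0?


Register state trace (swap pattern):
  MOV R2, 83  → R2 = 83
  MOV R0, 39  → R0 = 39
  MOV R4, R2  → R4 = 83  (save R2)
  MOV R2, R0  → R2 = 39  (R2 gets R0's value)
  MOV R0, R4  → R0 = 83  (R0 gets saved value)
Final: R0 = 83

83
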